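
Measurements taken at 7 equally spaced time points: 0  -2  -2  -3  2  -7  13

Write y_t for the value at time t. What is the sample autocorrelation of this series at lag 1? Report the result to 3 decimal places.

-0.416

Mean ȳ = (0 − 2 − 2 − 3 + 2 − 7 + 13)/7 = 0.1429
Σ(y_t−ȳ)(y_{t+1}−ȳ) = (0.3061) + (4.5918) + (6.7347) + (-5.8367) + (-13.2653) + (-91.8367) = -99.3061
Denominator Σ(y_t−ȳ)² = 238.8571
r_1 = -99.3061 / 238.8571 = -0.416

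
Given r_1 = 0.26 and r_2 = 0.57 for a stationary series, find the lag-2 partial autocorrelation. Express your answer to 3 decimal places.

φ_{22} = (r_2 − r_1²) / (1 − r_1²)
r_1² = (0.26)² = 0.0676
Numerator = 0.57 − 0.0676 = 0.5024; denominator = 1 − 0.0676 = 0.9324
φ_{22} = 0.5024 / 0.9324 = 0.539

0.539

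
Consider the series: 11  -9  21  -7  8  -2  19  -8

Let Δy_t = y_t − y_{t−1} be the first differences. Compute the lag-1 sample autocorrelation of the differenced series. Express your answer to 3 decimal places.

First differences Δy: -20, 30, -28, 15, -10, 21, -27
Mean of differences = -2.7143
Numerator Σ(Δy_t−Δȳ)(Δy_{t+1}−Δȳ) = -2718.3673
Denominator Σ(Δy_t−Δȳ)² = 3527.4286
r_1(Δy) = -2718.3673 / 3527.4286 = -0.771

-0.771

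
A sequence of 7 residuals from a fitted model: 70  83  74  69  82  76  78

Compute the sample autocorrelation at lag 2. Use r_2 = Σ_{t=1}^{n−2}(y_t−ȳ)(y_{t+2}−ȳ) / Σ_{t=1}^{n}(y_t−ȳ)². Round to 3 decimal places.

-0.208

Mean ȳ = (70 + 83 + 74 + 69 + 82 + 76 + 78)/7 = 76.0000
Deviations from mean: -6.0000, 7.0000, -2.0000, -7.0000, 6.0000, 0.0000, 2.0000
Numerator Σ_{t=1}^{5}(y_t−ȳ)(y_{t+2}−ȳ) = -37.0000
Denominator Σ(y_t−ȳ)² = 178.0000
r_2 = -37.0000 / 178.0000 = -0.208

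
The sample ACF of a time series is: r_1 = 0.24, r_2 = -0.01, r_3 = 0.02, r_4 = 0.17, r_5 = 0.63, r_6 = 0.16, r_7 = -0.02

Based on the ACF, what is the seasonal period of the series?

The largest autocorrelation is r_5 = 0.63; the remaining lags stay at or below 0.24.
The dominant spike at lag 5 indicates a seasonal period of 5.

5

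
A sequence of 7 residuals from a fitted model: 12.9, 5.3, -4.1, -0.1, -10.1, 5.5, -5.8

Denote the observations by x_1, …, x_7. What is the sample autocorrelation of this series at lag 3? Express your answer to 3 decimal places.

Mean x̄ = (12.9 + 5.3 − 4.1 − 0.1 − 10.1 + 5.5 − 5.8)/7 = 0.5143
Deviations from mean: 12.3857, 4.7857, -4.6143, -0.6143, -10.6143, 4.9857, -6.3143
Σ(x_t−x̄)(x_{t+3}−x̄) = (-7.6084) + (-50.7969) + (-23.0055) + (3.8788) = -77.5320
Denominator Σ(x_t−x̄)² = 375.3686
r_3 = -77.5320 / 375.3686 = -0.207

-0.207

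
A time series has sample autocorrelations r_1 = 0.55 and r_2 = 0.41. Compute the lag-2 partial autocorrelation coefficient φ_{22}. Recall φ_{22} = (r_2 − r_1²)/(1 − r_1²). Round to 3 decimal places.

0.154

φ_{22} = (r_2 − r_1²) / (1 − r_1²)
r_1² = (0.55)² = 0.3025
Numerator = 0.41 − 0.3025 = 0.1075; denominator = 1 − 0.3025 = 0.6975
φ_{22} = 0.1075 / 0.6975 = 0.154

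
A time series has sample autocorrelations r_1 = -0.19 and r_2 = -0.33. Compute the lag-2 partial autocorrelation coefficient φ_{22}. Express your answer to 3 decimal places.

-0.380

φ_{22} = (r_2 − r_1²) / (1 − r_1²)
r_1² = (-0.19)² = 0.0361
Numerator = -0.33 − 0.0361 = -0.3661; denominator = 1 − 0.0361 = 0.9639
φ_{22} = -0.3661 / 0.9639 = -0.380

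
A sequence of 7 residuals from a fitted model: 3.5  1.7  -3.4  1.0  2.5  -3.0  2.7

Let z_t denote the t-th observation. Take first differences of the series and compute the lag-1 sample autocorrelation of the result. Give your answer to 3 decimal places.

-0.413

First differences Δz: -1.8, -5.1, 4.4, 1.5, -5.5, 5.7
Mean of differences = -0.1333
Numerator Σ(Δz_t−Δz̄)(Δz_{t+1}−Δz̄) = -46.9044
Denominator Σ(Δz_t−Δz̄)² = 113.4933
r_1(Δz) = -46.9044 / 113.4933 = -0.413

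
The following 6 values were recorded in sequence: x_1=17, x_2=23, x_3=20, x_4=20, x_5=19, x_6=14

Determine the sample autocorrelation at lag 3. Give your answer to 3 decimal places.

-0.151

Mean x̄ = (17 + 23 + 20 + 20 + 19 + 14)/6 = 18.8333
Deviations from mean: -1.8333, 4.1667, 1.1667, 1.1667, 0.1667, -4.8333
Numerator Σ_{t=1}^{3}(x_t−x̄)(x_{t+3}−x̄) = -7.0833
Denominator Σ(x_t−x̄)² = 46.8333
r_3 = -7.0833 / 46.8333 = -0.151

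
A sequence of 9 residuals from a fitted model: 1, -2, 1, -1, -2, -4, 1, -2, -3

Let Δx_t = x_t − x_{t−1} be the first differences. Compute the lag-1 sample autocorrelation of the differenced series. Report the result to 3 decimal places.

-0.554

First differences Δx: -3, 3, -2, -1, -2, 5, -3, -1
Mean of differences = -0.5000
Numerator Σ(Δx_t−Δx̄)(Δx_{t+1}−Δx̄) = -33.2500
Denominator Σ(Δx_t−Δx̄)² = 60.0000
r_1(Δx) = -33.2500 / 60.0000 = -0.554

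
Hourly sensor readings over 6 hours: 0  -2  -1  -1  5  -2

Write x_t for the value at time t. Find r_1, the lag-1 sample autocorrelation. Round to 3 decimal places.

Mean x̄ = (0 − 2 − 1 − 1 + 5 − 2)/6 = -0.1667
Deviations from mean: 0.1667, -1.8333, -0.8333, -0.8333, 5.1667, -1.8333
Σ(x_t−x̄)(x_{t+1}−x̄) = (-0.3056) + (1.5278) + (0.6944) + (-4.3056) + (-9.4722) = -11.8611
Denominator Σ(x_t−x̄)² = 34.8333
r_1 = -11.8611 / 34.8333 = -0.341

-0.341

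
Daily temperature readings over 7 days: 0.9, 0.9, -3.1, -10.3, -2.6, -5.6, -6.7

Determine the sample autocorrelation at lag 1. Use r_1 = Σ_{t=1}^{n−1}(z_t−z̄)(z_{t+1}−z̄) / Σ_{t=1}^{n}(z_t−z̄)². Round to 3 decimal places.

0.161

Mean z̄ = (0.9 + 0.9 − 3.1 − 10.3 − 2.6 − 5.6 − 6.7)/7 = -3.7857
Σ(z_t−z̄)(z_{t+1}−z̄) = (21.9559) + (3.2131) + (-4.4669) + (-7.7241) + (-2.1512) + (5.2873) = 16.1141
Denominator Σ(z_t−z̄)² = 100.0086
r_1 = 16.1141 / 100.0086 = 0.161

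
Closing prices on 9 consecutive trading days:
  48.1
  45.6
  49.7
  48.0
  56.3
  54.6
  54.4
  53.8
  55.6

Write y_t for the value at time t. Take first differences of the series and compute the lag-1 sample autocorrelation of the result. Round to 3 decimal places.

-0.579

First differences Δy: -2.5, 4.1, -1.7, 8.3, -1.7, -0.2, -0.6, 1.8
Mean of differences = 0.9375
Numerator Σ(Δy_t−Δȳ)(Δy_{t+1}−Δȳ) = -54.6264
Denominator Σ(Δy_t−Δȳ)² = 94.3388
r_1(Δy) = -54.6264 / 94.3388 = -0.579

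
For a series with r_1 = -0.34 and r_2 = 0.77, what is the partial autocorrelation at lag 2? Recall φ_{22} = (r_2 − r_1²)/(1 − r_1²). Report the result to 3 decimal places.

0.740

φ_{22} = (r_2 − r_1²) / (1 − r_1²)
r_1² = (-0.34)² = 0.1156
Numerator = 0.77 − 0.1156 = 0.6544; denominator = 1 − 0.1156 = 0.8844
φ_{22} = 0.6544 / 0.8844 = 0.740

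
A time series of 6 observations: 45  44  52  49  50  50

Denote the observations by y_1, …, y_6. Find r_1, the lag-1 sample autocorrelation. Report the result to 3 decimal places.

Mean ȳ = (45 + 44 + 52 + 49 + 50 + 50)/6 = 48.3333
Numerator Σ_{t=1}^{5}(y_t−ȳ)(y_{t+1}−ȳ) = 4.8889
Denominator Σ(y_t−ȳ)² = 49.3333
r_1 = 4.8889 / 49.3333 = 0.099

0.099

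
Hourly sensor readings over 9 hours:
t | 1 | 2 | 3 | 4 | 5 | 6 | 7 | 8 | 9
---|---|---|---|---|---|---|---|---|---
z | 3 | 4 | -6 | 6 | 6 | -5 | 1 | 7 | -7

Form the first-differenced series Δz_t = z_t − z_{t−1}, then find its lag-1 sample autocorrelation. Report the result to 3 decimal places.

-0.389

First differences Δz: 1, -10, 12, 0, -11, 6, 6, -14
Mean of differences = -1.2500
Numerator Σ(Δz_t−Δz̄)(Δz_{t+1}−Δz̄) = -241.8125
Denominator Σ(Δz_t−Δz̄)² = 621.5000
r_1(Δz) = -241.8125 / 621.5000 = -0.389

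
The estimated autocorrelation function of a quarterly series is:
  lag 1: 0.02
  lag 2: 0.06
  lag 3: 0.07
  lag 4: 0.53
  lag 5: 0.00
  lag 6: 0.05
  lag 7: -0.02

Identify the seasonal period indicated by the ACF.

The largest autocorrelation is r_4 = 0.53; the remaining lags stay at or below 0.07.
The dominant spike at lag 4 indicates a seasonal period of 4.

4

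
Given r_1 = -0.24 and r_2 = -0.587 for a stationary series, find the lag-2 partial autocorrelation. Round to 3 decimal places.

φ_{22} = (r_2 − r_1²) / (1 − r_1²)
r_1² = (-0.24)² = 0.0576
Numerator = -0.587 − 0.0576 = -0.6446; denominator = 1 − 0.0576 = 0.9424
φ_{22} = -0.6446 / 0.9424 = -0.684

-0.684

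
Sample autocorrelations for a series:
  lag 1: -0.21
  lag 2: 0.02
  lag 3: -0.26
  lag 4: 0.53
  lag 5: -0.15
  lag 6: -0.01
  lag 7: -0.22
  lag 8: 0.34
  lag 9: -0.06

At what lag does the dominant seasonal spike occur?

4

The largest autocorrelation is r_4 = 0.53, with a weaker echo at lag 8 (0.34); the remaining lags stay at or below 0.02.
The dominant spike at lag 4 indicates a seasonal period of 4.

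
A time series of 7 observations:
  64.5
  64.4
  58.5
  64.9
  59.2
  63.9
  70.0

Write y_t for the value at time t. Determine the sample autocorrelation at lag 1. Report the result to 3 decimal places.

Mean ȳ = (64.5 + 64.4 + 58.5 + 64.9 + 59.2 + 63.9 + 70.0)/7 = 63.6286
Numerator Σ_{t=1}^{6}(y_t−ȳ)(y_{t+1}−ȳ) = -14.9080
Denominator Σ(y_t−ȳ)² = 89.5543
r_1 = -14.9080 / 89.5543 = -0.166

-0.166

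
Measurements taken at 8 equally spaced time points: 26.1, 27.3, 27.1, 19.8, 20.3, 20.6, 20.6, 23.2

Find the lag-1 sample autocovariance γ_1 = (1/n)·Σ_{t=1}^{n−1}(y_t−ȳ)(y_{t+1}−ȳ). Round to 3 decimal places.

4.814

Mean ȳ = (26.1 + 27.3 + 27.1 + 19.8 + 20.3 + 20.6 + 20.6 + 23.2)/8 = 23.1250
Σ_{t=1}^{7}(y_t−ȳ)(y_{t+1}−ȳ) = 38.5119
γ_1 = 38.5119 / 8 = 4.814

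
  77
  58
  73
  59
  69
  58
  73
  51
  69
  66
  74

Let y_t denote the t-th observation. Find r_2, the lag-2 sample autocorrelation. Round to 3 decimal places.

0.565

Mean ȳ = (77 + 58 + 73 + 59 + 69 + 58 + 73 + 51 + 69 + 66 + 74)/11 = 66.0909
Numerator Σ_{t=1}^{9}(y_t−ȳ)(y_{t+2}−ȳ) = 396.8926
Denominator Σ(y_t−ȳ)² = 702.9091
r_2 = 396.8926 / 702.9091 = 0.565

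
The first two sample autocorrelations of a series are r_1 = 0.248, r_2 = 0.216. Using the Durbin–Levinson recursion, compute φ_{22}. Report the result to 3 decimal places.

0.165

φ_{22} = (r_2 − r_1²) / (1 − r_1²)
r_1² = (0.248)² = 0.061504
Numerator = 0.216 − 0.0615 = 0.1545; denominator = 1 − 0.0615 = 0.9385
φ_{22} = 0.1545 / 0.9385 = 0.165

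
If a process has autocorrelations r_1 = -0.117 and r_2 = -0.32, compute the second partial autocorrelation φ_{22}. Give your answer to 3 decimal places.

φ_{22} = (r_2 − r_1²) / (1 − r_1²)
r_1² = (-0.117)² = 0.013689
Numerator = -0.32 − 0.0137 = -0.3337; denominator = 1 − 0.0137 = 0.9863
φ_{22} = -0.3337 / 0.9863 = -0.338

-0.338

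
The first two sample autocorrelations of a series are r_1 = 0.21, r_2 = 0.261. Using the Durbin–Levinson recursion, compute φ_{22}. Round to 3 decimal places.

0.227

φ_{22} = (r_2 − r_1²) / (1 − r_1²)
r_1² = (0.21)² = 0.0441
Numerator = 0.261 − 0.0441 = 0.2169; denominator = 1 − 0.0441 = 0.9559
φ_{22} = 0.2169 / 0.9559 = 0.227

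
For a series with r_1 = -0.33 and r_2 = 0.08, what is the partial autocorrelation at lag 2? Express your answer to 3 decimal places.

-0.032

φ_{22} = (r_2 − r_1²) / (1 − r_1²)
r_1² = (-0.33)² = 0.1089
Numerator = 0.08 − 0.1089 = -0.0289; denominator = 1 − 0.1089 = 0.8911
φ_{22} = -0.0289 / 0.8911 = -0.032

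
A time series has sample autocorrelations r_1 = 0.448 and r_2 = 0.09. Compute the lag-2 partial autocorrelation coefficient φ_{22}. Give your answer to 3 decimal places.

-0.139

φ_{22} = (r_2 − r_1²) / (1 − r_1²)
r_1² = (0.448)² = 0.200704
Numerator = 0.09 − 0.2007 = -0.1107; denominator = 1 − 0.2007 = 0.7993
φ_{22} = -0.1107 / 0.7993 = -0.139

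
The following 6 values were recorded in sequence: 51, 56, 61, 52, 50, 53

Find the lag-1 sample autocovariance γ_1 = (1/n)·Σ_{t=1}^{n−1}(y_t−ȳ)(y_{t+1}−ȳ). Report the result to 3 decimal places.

Mean ȳ = (51 + 56 + 61 + 52 + 50 + 53)/6 = 53.8333
Deviations: -2.8333, 2.1667, 7.1667, -1.8333, -3.8333, -0.8333
Σ_{t=1}^{5}(y_t−ȳ)(y_{t+1}−ȳ) = 6.4722
γ_1 = 6.4722 / 6 = 1.079

1.079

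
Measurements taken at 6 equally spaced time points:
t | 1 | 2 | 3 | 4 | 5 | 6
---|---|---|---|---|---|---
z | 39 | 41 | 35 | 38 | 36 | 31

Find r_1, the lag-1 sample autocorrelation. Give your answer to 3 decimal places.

Mean z̄ = (39 + 41 + 35 + 38 + 36 + 31)/6 = 36.6667
Σ(z_t−z̄)(z_{t+1}−z̄) = (10.1111) + (-7.2222) + (-2.2222) + (-0.8889) + (3.7778) = 3.5556
Denominator Σ(z_t−z̄)² = 61.3333
r_1 = 3.5556 / 61.3333 = 0.058

0.058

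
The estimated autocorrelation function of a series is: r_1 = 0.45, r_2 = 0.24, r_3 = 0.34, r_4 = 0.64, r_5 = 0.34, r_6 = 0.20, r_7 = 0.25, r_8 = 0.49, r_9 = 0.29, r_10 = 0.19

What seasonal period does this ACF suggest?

4

The largest autocorrelation is r_4 = 0.64, with a weaker echo at lag 8 (0.49); the remaining lags stay at or below 0.45. The elevated value at lag 1 (0.45), dropping to 0.24 at lag 2, reflects decaying short-term dependence rather than seasonality.
The dominant spike at lag 4 indicates a seasonal period of 4.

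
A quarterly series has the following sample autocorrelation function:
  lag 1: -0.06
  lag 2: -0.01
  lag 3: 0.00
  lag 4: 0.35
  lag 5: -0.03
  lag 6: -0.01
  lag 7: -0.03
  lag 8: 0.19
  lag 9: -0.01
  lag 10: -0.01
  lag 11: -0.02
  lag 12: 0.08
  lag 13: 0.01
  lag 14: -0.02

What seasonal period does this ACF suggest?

The largest autocorrelation is r_4 = 0.35, with a weaker echo at lag 8 (0.19); the remaining lags stay at or below 0.08.
The dominant spike at lag 4 indicates a seasonal period of 4.

4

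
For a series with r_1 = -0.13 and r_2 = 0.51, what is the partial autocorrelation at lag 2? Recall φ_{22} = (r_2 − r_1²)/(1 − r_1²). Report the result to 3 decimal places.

0.502

φ_{22} = (r_2 − r_1²) / (1 − r_1²)
r_1² = (-0.13)² = 0.0169
Numerator = 0.51 − 0.0169 = 0.4931; denominator = 1 − 0.0169 = 0.9831
φ_{22} = 0.4931 / 0.9831 = 0.502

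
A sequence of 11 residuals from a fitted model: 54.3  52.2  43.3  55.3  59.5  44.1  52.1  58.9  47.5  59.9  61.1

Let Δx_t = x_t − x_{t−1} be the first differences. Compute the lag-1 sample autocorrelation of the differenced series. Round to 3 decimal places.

-0.436

First differences Δx: -2.1, -8.9, 12.0, 4.2, -15.4, 8.0, 6.8, -11.4, 12.4, 1.2
Mean of differences = 0.6800
Numerator Σ(Δx_t−Δx̄)(Δx_{t+1}−Δx̄) = -380.8884
Denominator Σ(Δx_t−Δx̄)² = 873.1960
r_1(Δx) = -380.8884 / 873.1960 = -0.436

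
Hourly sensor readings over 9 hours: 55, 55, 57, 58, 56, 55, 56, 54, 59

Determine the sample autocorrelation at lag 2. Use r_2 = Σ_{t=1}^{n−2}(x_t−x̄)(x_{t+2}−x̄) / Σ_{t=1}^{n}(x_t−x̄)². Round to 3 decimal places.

-0.155

Mean x̄ = (55 + 55 + 57 + 58 + 56 + 55 + 56 + 54 + 59)/9 = 56.1111
Σ(x_t−x̄)(x_{t+2}−x̄) = (-0.9877) + (-2.0988) + (-0.0988) + (-2.0988) + (0.0123) + (2.3457) + (-0.3210) = -3.2469
Denominator Σ(x_t−x̄)² = 20.8889
r_2 = -3.2469 / 20.8889 = -0.155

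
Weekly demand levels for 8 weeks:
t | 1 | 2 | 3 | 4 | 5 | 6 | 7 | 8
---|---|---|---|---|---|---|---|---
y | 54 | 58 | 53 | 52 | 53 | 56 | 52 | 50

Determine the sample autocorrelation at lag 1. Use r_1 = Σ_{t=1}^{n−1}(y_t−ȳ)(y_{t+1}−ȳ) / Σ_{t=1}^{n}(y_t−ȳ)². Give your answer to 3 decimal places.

Mean ȳ = (54 + 58 + 53 + 52 + 53 + 56 + 52 + 50)/8 = 53.5000
Deviations from mean: 0.5000, 4.5000, -0.5000, -1.5000, -0.5000, 2.5000, -1.5000, -3.5000
Σ(y_t−ȳ)(y_{t+1}−ȳ) = (2.2500) + (-2.2500) + (0.7500) + (0.7500) + (-1.2500) + (-3.7500) + (5.2500) = 1.7500
Denominator Σ(y_t−ȳ)² = 44.0000
r_1 = 1.7500 / 44.0000 = 0.040

0.040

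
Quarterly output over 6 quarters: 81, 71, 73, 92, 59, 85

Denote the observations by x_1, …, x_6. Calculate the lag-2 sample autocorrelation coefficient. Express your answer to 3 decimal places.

0.129

Mean x̄ = (81 + 71 + 73 + 92 + 59 + 85)/6 = 76.8333
Numerator Σ_{t=1}^{4}(x_t−x̄)(x_{t+2}−x̄) = 87.7778
Denominator Σ(x_t−x̄)² = 680.8333
r_2 = 87.7778 / 680.8333 = 0.129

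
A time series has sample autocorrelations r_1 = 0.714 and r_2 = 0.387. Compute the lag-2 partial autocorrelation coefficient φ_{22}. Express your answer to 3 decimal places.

-0.250

φ_{22} = (r_2 − r_1²) / (1 − r_1²)
r_1² = (0.714)² = 0.509796
Numerator = 0.387 − 0.5098 = -0.1228; denominator = 1 − 0.5098 = 0.4902
φ_{22} = -0.1228 / 0.4902 = -0.250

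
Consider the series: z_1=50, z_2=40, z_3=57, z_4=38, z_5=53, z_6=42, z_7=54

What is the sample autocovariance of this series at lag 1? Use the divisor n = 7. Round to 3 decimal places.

-42.420

Mean z̄ = (50 + 40 + 57 + 38 + 53 + 42 + 54)/7 = 47.7143
Deviations: 2.2857, -7.7143, 9.2857, -9.7143, 5.2857, -5.7143, 6.2857
Σ_{t=1}^{6}(z_t−z̄)(z_{t+1}−z̄) = -296.9388
γ_1 = -296.9388 / 7 = -42.420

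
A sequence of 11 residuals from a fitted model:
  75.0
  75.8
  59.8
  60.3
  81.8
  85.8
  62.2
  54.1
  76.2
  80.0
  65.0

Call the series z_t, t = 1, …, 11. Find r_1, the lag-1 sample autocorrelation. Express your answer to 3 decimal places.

0.046

Mean z̄ = (75.0 + 75.8 + 59.8 + 60.3 + 81.8 + 85.8 + 62.2 + 54.1 + 76.2 + 80.0 + 65.0)/11 = 70.5455
Numerator Σ_{t=1}^{10}(z_t−z̄)(z_{t+1}−z̄) = 51.3898
Denominator Σ(z_t−z̄)² = 1119.4673
r_1 = 51.3898 / 1119.4673 = 0.046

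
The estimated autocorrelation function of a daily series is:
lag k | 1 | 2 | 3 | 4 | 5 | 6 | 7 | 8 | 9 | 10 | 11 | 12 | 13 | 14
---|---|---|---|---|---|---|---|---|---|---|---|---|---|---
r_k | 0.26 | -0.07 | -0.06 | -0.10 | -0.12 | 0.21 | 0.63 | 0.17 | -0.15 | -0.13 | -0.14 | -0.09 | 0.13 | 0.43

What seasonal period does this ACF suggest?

7

The largest autocorrelation is r_7 = 0.63, with a weaker echo at lag 14 (0.43); the remaining lags stay at or below 0.26.
The dominant spike at lag 7 indicates a seasonal period of 7.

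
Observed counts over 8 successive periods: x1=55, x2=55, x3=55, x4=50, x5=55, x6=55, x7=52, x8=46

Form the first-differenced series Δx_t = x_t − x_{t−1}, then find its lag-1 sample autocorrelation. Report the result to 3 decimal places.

First differences Δx: 0, 0, -5, 5, 0, -3, -6
Mean of differences = -1.2857
Numerator Σ(Δx_t−Δx̄)(Δx_{t+1}−Δx̄) = -12.5102
Denominator Σ(Δx_t−Δx̄)² = 83.4286
r_1(Δx) = -12.5102 / 83.4286 = -0.150

-0.150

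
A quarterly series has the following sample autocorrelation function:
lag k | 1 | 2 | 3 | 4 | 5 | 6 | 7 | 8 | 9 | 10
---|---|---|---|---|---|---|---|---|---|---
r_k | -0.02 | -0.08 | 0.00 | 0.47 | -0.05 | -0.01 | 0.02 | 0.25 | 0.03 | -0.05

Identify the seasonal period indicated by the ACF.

The largest autocorrelation is r_4 = 0.47, with a weaker echo at lag 8 (0.25); the remaining lags stay at or below 0.03.
The dominant spike at lag 4 indicates a seasonal period of 4.

4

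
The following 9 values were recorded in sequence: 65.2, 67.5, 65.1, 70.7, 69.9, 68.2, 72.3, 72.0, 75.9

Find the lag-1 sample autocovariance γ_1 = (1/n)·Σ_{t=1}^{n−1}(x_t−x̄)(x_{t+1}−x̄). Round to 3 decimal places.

3.504

Mean x̄ = (65.2 + 67.5 + 65.1 + 70.7 + 69.9 + 68.2 + 72.3 + 72.0 + 75.9)/9 = 69.6444
Σ_{t=1}^{8}(x_t−x̄)(x_{t+1}−x̄) = 31.5347
γ_1 = 31.5347 / 9 = 3.504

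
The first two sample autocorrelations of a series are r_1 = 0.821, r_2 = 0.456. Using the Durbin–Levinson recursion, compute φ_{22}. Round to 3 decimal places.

φ_{22} = (r_2 − r_1²) / (1 − r_1²)
r_1² = (0.821)² = 0.674041
Numerator = 0.456 − 0.6740 = -0.2180; denominator = 1 − 0.6740 = 0.3260
φ_{22} = -0.2180 / 0.3260 = -0.669

-0.669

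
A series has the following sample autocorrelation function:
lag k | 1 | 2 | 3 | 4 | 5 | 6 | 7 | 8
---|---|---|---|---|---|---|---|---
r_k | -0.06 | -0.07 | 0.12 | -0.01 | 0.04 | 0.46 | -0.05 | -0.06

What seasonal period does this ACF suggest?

The largest autocorrelation is r_6 = 0.46; the remaining lags stay at or below 0.12.
The dominant spike at lag 6 indicates a seasonal period of 6.

6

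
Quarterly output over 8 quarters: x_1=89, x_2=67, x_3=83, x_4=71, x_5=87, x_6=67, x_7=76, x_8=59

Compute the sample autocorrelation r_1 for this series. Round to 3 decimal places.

Mean x̄ = (89 + 67 + 83 + 71 + 87 + 67 + 76 + 59)/8 = 74.8750
Deviations from mean: 14.1250, -7.8750, 8.1250, -3.8750, 12.1250, -7.8750, 1.1250, -15.8750
Numerator Σ_{t=1}^{7}(x_t−x̄)(x_{t+1}−x̄) = -375.8906
Denominator Σ(x_t−x̄)² = 804.8750
r_1 = -375.8906 / 804.8750 = -0.467

-0.467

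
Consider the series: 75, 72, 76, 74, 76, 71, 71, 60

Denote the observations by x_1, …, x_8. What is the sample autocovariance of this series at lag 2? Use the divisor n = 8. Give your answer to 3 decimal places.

Mean x̄ = (75 + 72 + 76 + 74 + 76 + 71 + 71 + 60)/8 = 71.8750
Deviations: 3.1250, 0.1250, 4.1250, 2.1250, 4.1250, -0.8750, -0.8750, -11.8750
Σ_{t=1}^{6}(x_t−x̄)(x_{t+2}−x̄) = 35.0938
γ_2 = 35.0938 / 8 = 4.387

4.387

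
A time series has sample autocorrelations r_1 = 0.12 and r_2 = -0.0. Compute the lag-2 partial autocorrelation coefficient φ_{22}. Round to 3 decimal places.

φ_{22} = (r_2 − r_1²) / (1 − r_1²)
r_1² = (0.12)² = 0.0144
Numerator = -0.0 − 0.0144 = -0.0144; denominator = 1 − 0.0144 = 0.9856
φ_{22} = -0.0144 / 0.9856 = -0.015

-0.015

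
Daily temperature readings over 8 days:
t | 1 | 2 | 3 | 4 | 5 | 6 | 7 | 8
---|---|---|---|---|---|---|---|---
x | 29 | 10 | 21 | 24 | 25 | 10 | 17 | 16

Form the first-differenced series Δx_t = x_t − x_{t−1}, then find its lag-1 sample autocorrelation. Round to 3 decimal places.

-0.391

First differences Δx: -19, 11, 3, 1, -15, 7, -1
Mean of differences = -1.8571
Numerator Σ(Δx_t−Δx̄)(Δx_{t+1}−Δx̄) = -290.4490
Denominator Σ(Δx_t−Δx̄)² = 742.8571
r_1(Δx) = -290.4490 / 742.8571 = -0.391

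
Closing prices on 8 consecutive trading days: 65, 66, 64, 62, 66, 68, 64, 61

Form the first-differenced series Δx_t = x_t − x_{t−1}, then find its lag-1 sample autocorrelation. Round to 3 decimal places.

First differences Δx: 1, -2, -2, 4, 2, -4, -3
Mean of differences = -0.5714
Numerator Σ(Δx_t−Δx̄)(Δx_{t+1}−Δx̄) = 4.5306
Denominator Σ(Δx_t−Δx̄)² = 51.7143
r_1(Δx) = 4.5306 / 51.7143 = 0.088

0.088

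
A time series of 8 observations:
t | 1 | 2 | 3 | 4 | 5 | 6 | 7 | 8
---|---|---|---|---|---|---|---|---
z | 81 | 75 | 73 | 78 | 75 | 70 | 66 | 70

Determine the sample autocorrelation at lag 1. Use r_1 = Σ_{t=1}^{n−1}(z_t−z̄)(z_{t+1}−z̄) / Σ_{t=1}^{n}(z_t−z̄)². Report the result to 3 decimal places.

0.384

Mean z̄ = (81 + 75 + 73 + 78 + 75 + 70 + 66 + 70)/8 = 73.5000
Numerator Σ_{t=1}^{7}(z_t−z̄)(z_{t+1}−z̄) = 62.2500
Denominator Σ(z_t−z̄)² = 162.0000
r_1 = 62.2500 / 162.0000 = 0.384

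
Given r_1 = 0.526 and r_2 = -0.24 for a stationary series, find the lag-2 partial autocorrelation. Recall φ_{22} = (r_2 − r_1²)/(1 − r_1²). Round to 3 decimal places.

-0.714

φ_{22} = (r_2 − r_1²) / (1 − r_1²)
r_1² = (0.526)² = 0.276676
Numerator = -0.24 − 0.2767 = -0.5167; denominator = 1 − 0.2767 = 0.7233
φ_{22} = -0.5167 / 0.7233 = -0.714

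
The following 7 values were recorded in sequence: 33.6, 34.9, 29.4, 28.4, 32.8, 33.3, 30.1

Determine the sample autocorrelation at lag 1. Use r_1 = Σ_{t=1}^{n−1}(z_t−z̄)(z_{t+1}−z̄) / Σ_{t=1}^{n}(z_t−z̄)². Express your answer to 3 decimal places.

0.051

Mean z̄ = (33.6 + 34.9 + 29.4 + 28.4 + 32.8 + 33.3 + 30.1)/7 = 31.7857
Deviations from mean: 1.8143, 3.1143, -2.3857, -3.3857, 1.0143, 1.5143, -1.6857
Numerator Σ_{t=1}^{6}(z_t−z̄)(z_{t+1}−z̄) = 1.8469
Denominator Σ(z_t−z̄)² = 36.3086
r_1 = 1.8469 / 36.3086 = 0.051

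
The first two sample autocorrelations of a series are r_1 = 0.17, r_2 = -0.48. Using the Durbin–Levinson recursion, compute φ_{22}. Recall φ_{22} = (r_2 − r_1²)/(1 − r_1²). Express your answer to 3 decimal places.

-0.524

φ_{22} = (r_2 − r_1²) / (1 − r_1²)
r_1² = (0.17)² = 0.0289
Numerator = -0.48 − 0.0289 = -0.5089; denominator = 1 − 0.0289 = 0.9711
φ_{22} = -0.5089 / 0.9711 = -0.524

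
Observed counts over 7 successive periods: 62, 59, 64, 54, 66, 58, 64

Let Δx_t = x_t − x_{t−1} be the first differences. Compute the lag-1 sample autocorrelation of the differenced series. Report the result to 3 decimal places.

-0.871

First differences Δx: -3, 5, -10, 12, -8, 6
Mean of differences = 0.3333
Numerator Σ(Δx_t−Δx̄)(Δx_{t+1}−Δx̄) = -328.7778
Denominator Σ(Δx_t−Δx̄)² = 377.3333
r_1(Δx) = -328.7778 / 377.3333 = -0.871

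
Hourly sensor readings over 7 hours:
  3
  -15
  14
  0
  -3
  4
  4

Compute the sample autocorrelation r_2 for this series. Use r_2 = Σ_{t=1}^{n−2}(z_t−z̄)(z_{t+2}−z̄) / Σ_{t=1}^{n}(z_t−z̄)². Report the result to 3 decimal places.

-0.054

Mean z̄ = (3 − 15 + 14 + 0 − 3 + 4 + 4)/7 = 1.0000
Σ(z_t−z̄)(z_{t+2}−z̄) = (26.0000) + (16.0000) + (-52.0000) + (-3.0000) + (-12.0000) = -25.0000
Denominator Σ(z_t−z̄)² = 464.0000
r_2 = -25.0000 / 464.0000 = -0.054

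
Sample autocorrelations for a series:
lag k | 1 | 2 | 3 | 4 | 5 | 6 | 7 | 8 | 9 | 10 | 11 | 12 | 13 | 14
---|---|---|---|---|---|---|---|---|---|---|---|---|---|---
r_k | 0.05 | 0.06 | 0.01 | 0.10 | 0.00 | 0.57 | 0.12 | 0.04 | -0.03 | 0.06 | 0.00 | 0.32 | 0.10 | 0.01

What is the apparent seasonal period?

6

The largest autocorrelation is r_6 = 0.57, with a weaker echo at lag 12 (0.32); the remaining lags stay at or below 0.12.
The dominant spike at lag 6 indicates a seasonal period of 6.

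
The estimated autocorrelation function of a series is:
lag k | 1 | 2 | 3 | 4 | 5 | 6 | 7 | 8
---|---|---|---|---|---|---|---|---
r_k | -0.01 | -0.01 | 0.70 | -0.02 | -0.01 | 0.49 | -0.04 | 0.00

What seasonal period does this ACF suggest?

The largest autocorrelation is r_3 = 0.70, with a weaker echo at lag 6 (0.49); the remaining lags stay at or below 0.00.
The dominant spike at lag 3 indicates a seasonal period of 3.

3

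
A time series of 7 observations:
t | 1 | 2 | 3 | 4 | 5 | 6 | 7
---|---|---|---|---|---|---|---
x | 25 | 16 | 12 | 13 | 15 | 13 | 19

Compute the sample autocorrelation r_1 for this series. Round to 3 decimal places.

0.085

Mean x̄ = (25 + 16 + 12 + 13 + 15 + 13 + 19)/7 = 16.1429
Deviations from mean: 8.8571, -0.1429, -4.1429, -3.1429, -1.1429, -3.1429, 2.8571
Numerator Σ_{t=1}^{6}(x_t−x̄)(x_{t+1}−x̄) = 10.5510
Denominator Σ(x_t−x̄)² = 124.8571
r_1 = 10.5510 / 124.8571 = 0.085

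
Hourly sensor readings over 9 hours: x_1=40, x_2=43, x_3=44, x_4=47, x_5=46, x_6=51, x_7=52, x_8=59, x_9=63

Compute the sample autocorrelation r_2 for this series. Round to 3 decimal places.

Mean x̄ = (40 + 43 + 44 + 47 + 46 + 51 + 52 + 59 + 63)/9 = 49.4444
Σ(x_t−x̄)(x_{t+2}−x̄) = (51.4198) + (15.7531) + (18.7531) + (-3.8025) + (-8.8025) + (14.8642) + (34.6420) = 122.8272
Denominator Σ(x_t−x̄)² = 462.2222
r_2 = 122.8272 / 462.2222 = 0.266

0.266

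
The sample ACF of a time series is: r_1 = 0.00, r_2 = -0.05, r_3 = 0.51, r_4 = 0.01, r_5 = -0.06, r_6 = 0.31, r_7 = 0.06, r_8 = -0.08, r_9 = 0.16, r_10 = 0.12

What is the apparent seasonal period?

3

The largest autocorrelation is r_3 = 0.51, with weaker echoes at lags 6 (0.31) and 9 (0.16); the remaining lags stay at or below 0.12.
The dominant spike at lag 3 indicates a seasonal period of 3.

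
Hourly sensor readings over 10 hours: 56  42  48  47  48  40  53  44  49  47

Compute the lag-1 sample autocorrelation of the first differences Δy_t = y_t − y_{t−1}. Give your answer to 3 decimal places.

-0.650

First differences Δy: -14, 6, -1, 1, -8, 13, -9, 5, -2
Mean of differences = -1.0000
Numerator Σ(Δy_t−Δȳ)(Δy_{t+1}−Δȳ) = -369.0000
Denominator Σ(Δy_t−Δȳ)² = 568.0000
r_1(Δy) = -369.0000 / 568.0000 = -0.650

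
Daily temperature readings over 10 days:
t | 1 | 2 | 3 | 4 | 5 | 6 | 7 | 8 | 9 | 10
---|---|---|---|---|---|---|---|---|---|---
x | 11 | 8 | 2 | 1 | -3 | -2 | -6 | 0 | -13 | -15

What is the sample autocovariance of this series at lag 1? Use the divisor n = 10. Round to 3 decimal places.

Mean x̄ = (11 + 8 + 2 + 1 − 3 − 2 − 6 + 0 − 13 − 15)/10 = -1.7000
Σ_{t=1}^{9}(x_t−x̄)(x_{t+1}−x̄) = 291.0100
γ_1 = 291.0100 / 10 = 29.101

29.101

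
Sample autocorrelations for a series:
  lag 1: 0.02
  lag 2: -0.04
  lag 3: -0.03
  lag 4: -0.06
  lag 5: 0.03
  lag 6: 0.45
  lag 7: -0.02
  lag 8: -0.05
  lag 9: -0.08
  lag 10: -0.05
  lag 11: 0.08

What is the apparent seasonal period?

6

The largest autocorrelation is r_6 = 0.45; the remaining lags stay at or below 0.08.
The dominant spike at lag 6 indicates a seasonal period of 6.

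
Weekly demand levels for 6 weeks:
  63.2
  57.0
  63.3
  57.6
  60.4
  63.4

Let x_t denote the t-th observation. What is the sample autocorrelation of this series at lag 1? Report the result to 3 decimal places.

-0.603

Mean x̄ = (63.2 + 57.0 + 63.3 + 57.6 + 60.4 + 63.4)/6 = 60.8167
Deviations from mean: 2.3833, -3.8167, 2.4833, -3.2167, -0.4167, 2.5833
Σ(x_t−x̄)(x_{t+1}−x̄) = (-9.0964) + (-9.4781) + (-7.9881) + (1.3403) + (-1.0764) = -26.2986
Denominator Σ(x_t−x̄)² = 43.6083
r_1 = -26.2986 / 43.6083 = -0.603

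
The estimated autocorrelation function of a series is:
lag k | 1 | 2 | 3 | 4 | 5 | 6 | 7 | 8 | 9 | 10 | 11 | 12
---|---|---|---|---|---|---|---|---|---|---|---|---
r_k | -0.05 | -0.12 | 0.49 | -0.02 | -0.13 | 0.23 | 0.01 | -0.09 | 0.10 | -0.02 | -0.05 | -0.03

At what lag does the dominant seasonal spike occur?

The largest autocorrelation is r_3 = 0.49, with a weaker echo at lag 6 (0.23); the remaining lags stay at or below 0.10.
The dominant spike at lag 3 indicates a seasonal period of 3.

3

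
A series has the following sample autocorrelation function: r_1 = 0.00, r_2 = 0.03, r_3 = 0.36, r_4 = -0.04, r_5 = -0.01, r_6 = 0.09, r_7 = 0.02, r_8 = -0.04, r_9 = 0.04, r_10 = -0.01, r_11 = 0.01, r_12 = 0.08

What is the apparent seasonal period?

3

The largest autocorrelation is r_3 = 0.36; the remaining lags stay at or below 0.09.
The dominant spike at lag 3 indicates a seasonal period of 3.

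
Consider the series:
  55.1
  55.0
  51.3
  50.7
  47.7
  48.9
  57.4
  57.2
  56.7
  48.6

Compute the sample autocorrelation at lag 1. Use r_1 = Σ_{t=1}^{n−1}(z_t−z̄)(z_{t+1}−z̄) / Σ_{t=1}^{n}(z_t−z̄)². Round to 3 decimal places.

Mean z̄ = (55.1 + 55.0 + 51.3 + 50.7 + 47.7 + 48.9 + 57.4 + 57.2 + 56.7 + 48.6)/10 = 52.8600
Numerator Σ_{t=1}^{9}(z_t−z̄)(z_{t+1}−z̄) = 38.4364
Denominator Σ(z_t−z̄)² = 131.3440
r_1 = 38.4364 / 131.3440 = 0.293

0.293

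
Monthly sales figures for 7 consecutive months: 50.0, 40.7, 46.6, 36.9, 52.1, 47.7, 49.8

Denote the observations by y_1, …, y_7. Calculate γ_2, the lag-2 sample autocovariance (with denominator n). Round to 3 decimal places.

Mean ȳ = (50.0 + 40.7 + 46.6 + 36.9 + 52.1 + 47.7 + 49.8)/7 = 46.2571
Σ_{t=1}^{5}(y_t−ȳ)(y_{t+2}−ȳ) = 62.4849
γ_2 = 62.4849 / 7 = 8.926

8.926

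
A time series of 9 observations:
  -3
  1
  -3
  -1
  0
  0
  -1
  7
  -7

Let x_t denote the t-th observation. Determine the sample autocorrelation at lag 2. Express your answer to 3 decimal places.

0.087

Mean x̄ = (-3 + 1 − 3 − 1 + 0 + 0 − 1 + 7 − 7)/9 = -0.7778
Σ(x_t−x̄)(x_{t+2}−x̄) = (4.9383) + (-0.3951) + (-1.7284) + (-0.1728) + (-0.1728) + (6.0494) + (1.3827) = 9.9012
Denominator Σ(x_t−x̄)² = 113.5556
r_2 = 9.9012 / 113.5556 = 0.087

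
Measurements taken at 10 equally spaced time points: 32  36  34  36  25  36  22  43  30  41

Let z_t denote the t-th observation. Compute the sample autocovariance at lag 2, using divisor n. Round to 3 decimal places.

24.050

Mean z̄ = (32 + 36 + 34 + 36 + 25 + 36 + 22 + 43 + 30 + 41)/10 = 33.5000
Σ_{t=1}^{8}(z_t−z̄)(z_{t+2}−z̄) = 240.5000
γ_2 = 240.5000 / 10 = 24.050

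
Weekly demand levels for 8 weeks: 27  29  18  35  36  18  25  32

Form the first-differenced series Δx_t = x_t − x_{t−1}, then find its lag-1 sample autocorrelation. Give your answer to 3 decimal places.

-0.342

First differences Δx: 2, -11, 17, 1, -18, 7, 7
Mean of differences = 0.7143
Numerator Σ(Δx_t−Δx̄)(Δx_{t+1}−Δx̄) = -284.6531
Denominator Σ(Δx_t−Δx̄)² = 833.4286
r_1(Δx) = -284.6531 / 833.4286 = -0.342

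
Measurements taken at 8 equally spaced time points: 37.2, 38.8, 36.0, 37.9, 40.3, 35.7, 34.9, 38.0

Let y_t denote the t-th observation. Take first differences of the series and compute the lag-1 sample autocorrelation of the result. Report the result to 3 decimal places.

First differences Δy: 1.6, -2.8, 1.9, 2.4, -4.6, -0.8, 3.1
Mean of differences = 0.1143
Numerator Σ(Δy_t−Δȳ)(Δy_{t+1}−Δȳ) = -14.6473
Denominator Σ(Δy_t−Δȳ)² = 51.0886
r_1(Δy) = -14.6473 / 51.0886 = -0.287

-0.287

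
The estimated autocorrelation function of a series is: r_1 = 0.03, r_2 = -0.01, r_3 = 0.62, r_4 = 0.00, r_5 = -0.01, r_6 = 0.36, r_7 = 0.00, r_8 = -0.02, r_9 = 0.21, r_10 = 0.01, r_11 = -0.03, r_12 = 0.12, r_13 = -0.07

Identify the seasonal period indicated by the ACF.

3

The largest autocorrelation is r_3 = 0.62, with weaker echoes at lags 6 (0.36) and 9 (0.21); the remaining lags stay at or below 0.12.
The dominant spike at lag 3 indicates a seasonal period of 3.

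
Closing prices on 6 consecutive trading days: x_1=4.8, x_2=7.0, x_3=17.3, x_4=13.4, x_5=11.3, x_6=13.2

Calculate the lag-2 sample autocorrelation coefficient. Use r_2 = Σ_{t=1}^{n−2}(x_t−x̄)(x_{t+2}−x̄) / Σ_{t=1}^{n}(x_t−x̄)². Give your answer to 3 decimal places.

-0.411

Mean x̄ = (4.8 + 7.0 + 17.3 + 13.4 + 11.3 + 13.2)/6 = 11.1667
Deviations from mean: -6.3667, -4.1667, 6.1333, 2.2333, 0.1333, 2.0333
Numerator Σ_{t=1}^{4}(x_t−x̄)(x_{t+2}−x̄) = -42.9956
Denominator Σ(x_t−x̄)² = 104.6533
r_2 = -42.9956 / 104.6533 = -0.411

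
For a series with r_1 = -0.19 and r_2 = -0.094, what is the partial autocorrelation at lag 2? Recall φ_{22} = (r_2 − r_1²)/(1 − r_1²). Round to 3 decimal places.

φ_{22} = (r_2 − r_1²) / (1 − r_1²)
r_1² = (-0.19)² = 0.0361
Numerator = -0.094 − 0.0361 = -0.1301; denominator = 1 − 0.0361 = 0.9639
φ_{22} = -0.1301 / 0.9639 = -0.135

-0.135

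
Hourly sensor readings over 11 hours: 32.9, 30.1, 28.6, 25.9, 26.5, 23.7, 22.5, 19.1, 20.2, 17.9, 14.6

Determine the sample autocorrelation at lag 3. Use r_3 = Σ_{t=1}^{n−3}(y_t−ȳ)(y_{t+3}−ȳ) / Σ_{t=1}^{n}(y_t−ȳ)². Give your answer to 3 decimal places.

0.228

Mean ȳ = (32.9 + 30.1 + 28.6 + 25.9 + 26.5 + 23.7 + 22.5 + 19.1 + 20.2 + 17.9 + 14.6)/11 = 23.8182
Numerator Σ_{t=1}^{8}(y_t−ȳ)(y_{t+3}−ȳ) = 71.5126
Denominator Σ(y_t−ȳ)² = 313.4364
r_3 = 71.5126 / 313.4364 = 0.228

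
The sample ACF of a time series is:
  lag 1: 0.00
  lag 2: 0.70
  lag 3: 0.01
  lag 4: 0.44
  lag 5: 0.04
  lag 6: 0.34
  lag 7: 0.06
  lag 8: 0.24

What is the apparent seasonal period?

2

The largest autocorrelation is r_2 = 0.70, with weaker echoes at lags 4 (0.44), 6 (0.34) and 8 (0.24); the remaining lags stay at or below 0.06.
The dominant spike at lag 2 indicates a seasonal period of 2.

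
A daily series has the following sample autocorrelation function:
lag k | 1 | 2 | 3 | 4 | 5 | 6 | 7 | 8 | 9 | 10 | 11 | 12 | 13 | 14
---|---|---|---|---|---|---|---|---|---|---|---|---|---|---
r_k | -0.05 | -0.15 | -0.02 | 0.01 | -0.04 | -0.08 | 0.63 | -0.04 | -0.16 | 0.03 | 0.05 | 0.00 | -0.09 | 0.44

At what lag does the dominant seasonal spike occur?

7

The largest autocorrelation is r_7 = 0.63, with a weaker echo at lag 14 (0.44); the remaining lags stay at or below 0.05.
The dominant spike at lag 7 indicates a seasonal period of 7.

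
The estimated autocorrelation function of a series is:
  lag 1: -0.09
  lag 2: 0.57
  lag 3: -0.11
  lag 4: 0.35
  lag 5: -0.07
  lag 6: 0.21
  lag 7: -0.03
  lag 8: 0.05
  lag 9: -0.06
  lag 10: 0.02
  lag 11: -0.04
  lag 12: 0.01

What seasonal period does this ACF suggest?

2

The largest autocorrelation is r_2 = 0.57, with weaker echoes at lags 4 (0.35) and 6 (0.21); the remaining lags stay at or below 0.05.
The dominant spike at lag 2 indicates a seasonal period of 2.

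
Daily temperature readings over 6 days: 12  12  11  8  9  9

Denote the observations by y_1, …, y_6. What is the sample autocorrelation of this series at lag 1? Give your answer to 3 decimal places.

0.470

Mean ȳ = (12 + 12 + 11 + 8 + 9 + 9)/6 = 10.1667
Deviations from mean: 1.8333, 1.8333, 0.8333, -2.1667, -1.1667, -1.1667
Σ(y_t−ȳ)(y_{t+1}−ȳ) = (3.3611) + (1.5278) + (-1.8056) + (2.5278) + (1.3611) = 6.9722
Denominator Σ(y_t−ȳ)² = 14.8333
r_1 = 6.9722 / 14.8333 = 0.470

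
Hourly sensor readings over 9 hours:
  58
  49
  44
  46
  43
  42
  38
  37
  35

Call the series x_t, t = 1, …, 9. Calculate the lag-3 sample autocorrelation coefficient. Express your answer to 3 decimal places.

Mean x̄ = (58 + 49 + 44 + 46 + 43 + 42 + 38 + 37 + 35)/9 = 43.5556
Σ(x_t−x̄)(x_{t+3}−x̄) = (35.3086) + (-3.0247) + (-0.6914) + (-13.5802) + (3.6420) + (13.3086) = 34.9630
Denominator Σ(x_t−x̄)² = 394.2222
r_3 = 34.9630 / 394.2222 = 0.089

0.089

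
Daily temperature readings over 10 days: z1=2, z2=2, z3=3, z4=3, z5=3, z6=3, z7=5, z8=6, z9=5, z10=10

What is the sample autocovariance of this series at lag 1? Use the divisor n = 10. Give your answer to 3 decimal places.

Mean z̄ = (2 + 2 + 3 + 3 + 3 + 3 + 5 + 6 + 5 + 10)/10 = 4.2000
Σ_{t=1}^{9}(z_t−z̄)(z_{t+1}−z̄) = 18.3600
γ_1 = 18.3600 / 10 = 1.836

1.836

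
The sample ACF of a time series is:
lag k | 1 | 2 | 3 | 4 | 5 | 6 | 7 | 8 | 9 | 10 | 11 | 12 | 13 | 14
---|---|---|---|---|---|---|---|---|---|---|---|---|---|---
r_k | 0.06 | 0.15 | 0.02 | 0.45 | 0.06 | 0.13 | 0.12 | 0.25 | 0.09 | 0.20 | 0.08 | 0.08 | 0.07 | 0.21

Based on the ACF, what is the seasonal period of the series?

4

The largest autocorrelation is r_4 = 0.45, with a weaker echo at lag 8 (0.25); the remaining lags stay at or below 0.21.
The dominant spike at lag 4 indicates a seasonal period of 4.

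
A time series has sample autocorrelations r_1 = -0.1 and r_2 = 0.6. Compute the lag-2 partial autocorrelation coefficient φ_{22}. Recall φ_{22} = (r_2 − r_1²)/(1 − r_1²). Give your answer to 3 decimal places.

φ_{22} = (r_2 − r_1²) / (1 − r_1²)
r_1² = (-0.1)² = 0.01
Numerator = 0.6 − 0.0100 = 0.5900; denominator = 1 − 0.0100 = 0.9900
φ_{22} = 0.5900 / 0.9900 = 0.596

0.596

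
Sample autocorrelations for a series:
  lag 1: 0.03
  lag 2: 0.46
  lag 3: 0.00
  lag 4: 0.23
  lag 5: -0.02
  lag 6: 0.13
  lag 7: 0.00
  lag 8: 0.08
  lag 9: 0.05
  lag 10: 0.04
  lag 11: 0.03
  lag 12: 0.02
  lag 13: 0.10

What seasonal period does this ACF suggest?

The largest autocorrelation is r_2 = 0.46, with a weaker echo at lag 4 (0.23); the remaining lags stay at or below 0.13.
The dominant spike at lag 2 indicates a seasonal period of 2.

2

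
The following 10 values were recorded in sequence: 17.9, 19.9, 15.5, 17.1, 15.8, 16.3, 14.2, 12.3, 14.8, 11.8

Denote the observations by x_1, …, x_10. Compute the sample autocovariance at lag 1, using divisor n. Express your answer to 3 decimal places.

1.911

Mean x̄ = (17.9 + 19.9 + 15.5 + 17.1 + 15.8 + 16.3 + 14.2 + 12.3 + 14.8 + 11.8)/10 = 15.5600
Σ_{t=1}^{9}(x_t−x̄)(x_{t+1}−x̄) = 19.1124
γ_1 = 19.1124 / 10 = 1.911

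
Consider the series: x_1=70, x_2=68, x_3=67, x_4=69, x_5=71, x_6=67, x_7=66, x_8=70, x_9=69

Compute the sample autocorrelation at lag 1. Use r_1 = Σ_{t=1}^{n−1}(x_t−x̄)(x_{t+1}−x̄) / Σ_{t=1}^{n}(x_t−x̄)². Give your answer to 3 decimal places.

Mean x̄ = (70 + 68 + 67 + 69 + 71 + 67 + 66 + 70 + 69)/9 = 68.5556
Numerator Σ_{t=1}^{8}(x_t−x̄)(x_{t+1}−x̄) = -2.4198
Denominator Σ(x_t−x̄)² = 22.2222
r_1 = -2.4198 / 22.2222 = -0.109

-0.109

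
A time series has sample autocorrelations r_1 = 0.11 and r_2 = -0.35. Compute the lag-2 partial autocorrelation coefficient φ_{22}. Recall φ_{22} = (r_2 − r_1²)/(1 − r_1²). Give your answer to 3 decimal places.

-0.367

φ_{22} = (r_2 − r_1²) / (1 − r_1²)
r_1² = (0.11)² = 0.0121
Numerator = -0.35 − 0.0121 = -0.3621; denominator = 1 − 0.0121 = 0.9879
φ_{22} = -0.3621 / 0.9879 = -0.367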